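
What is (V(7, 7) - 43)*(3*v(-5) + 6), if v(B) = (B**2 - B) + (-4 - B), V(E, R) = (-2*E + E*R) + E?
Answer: -99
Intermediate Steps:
V(E, R) = -E + E*R
v(B) = -4 + B**2 - 2*B
(V(7, 7) - 43)*(3*v(-5) + 6) = (7*(-1 + 7) - 43)*(3*(-4 + (-5)**2 - 2*(-5)) + 6) = (7*6 - 43)*(3*(-4 + 25 + 10) + 6) = (42 - 43)*(3*31 + 6) = -(93 + 6) = -1*99 = -99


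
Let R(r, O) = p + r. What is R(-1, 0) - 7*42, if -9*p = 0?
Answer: -295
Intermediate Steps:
p = 0 (p = -1/9*0 = 0)
R(r, O) = r (R(r, O) = 0 + r = r)
R(-1, 0) - 7*42 = -1 - 7*42 = -1 - 294 = -295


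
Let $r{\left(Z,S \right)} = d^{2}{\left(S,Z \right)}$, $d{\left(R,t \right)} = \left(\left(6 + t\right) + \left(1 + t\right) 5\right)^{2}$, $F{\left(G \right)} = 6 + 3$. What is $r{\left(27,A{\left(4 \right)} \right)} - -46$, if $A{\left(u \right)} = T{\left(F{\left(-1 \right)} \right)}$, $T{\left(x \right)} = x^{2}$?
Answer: $895745087$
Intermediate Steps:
$F{\left(G \right)} = 9$
$A{\left(u \right)} = 81$ ($A{\left(u \right)} = 9^{2} = 81$)
$d{\left(R,t \right)} = \left(11 + 6 t\right)^{2}$ ($d{\left(R,t \right)} = \left(\left(6 + t\right) + \left(5 + 5 t\right)\right)^{2} = \left(11 + 6 t\right)^{2}$)
$r{\left(Z,S \right)} = \left(11 + 6 Z\right)^{4}$ ($r{\left(Z,S \right)} = \left(\left(11 + 6 Z\right)^{2}\right)^{2} = \left(11 + 6 Z\right)^{4}$)
$r{\left(27,A{\left(4 \right)} \right)} - -46 = \left(11 + 6 \cdot 27\right)^{4} - -46 = \left(11 + 162\right)^{4} + 46 = 173^{4} + 46 = 895745041 + 46 = 895745087$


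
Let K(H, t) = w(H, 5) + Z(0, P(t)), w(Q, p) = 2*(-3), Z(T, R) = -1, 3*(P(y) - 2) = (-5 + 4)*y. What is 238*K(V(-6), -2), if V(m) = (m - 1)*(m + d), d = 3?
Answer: -1666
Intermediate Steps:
P(y) = 2 - y/3 (P(y) = 2 + ((-5 + 4)*y)/3 = 2 + (-y)/3 = 2 - y/3)
V(m) = (-1 + m)*(3 + m) (V(m) = (m - 1)*(m + 3) = (-1 + m)*(3 + m))
w(Q, p) = -6
K(H, t) = -7 (K(H, t) = -6 - 1 = -7)
238*K(V(-6), -2) = 238*(-7) = -1666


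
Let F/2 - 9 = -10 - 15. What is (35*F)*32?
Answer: -35840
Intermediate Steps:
F = -32 (F = 18 + 2*(-10 - 15) = 18 + 2*(-25) = 18 - 50 = -32)
(35*F)*32 = (35*(-32))*32 = -1120*32 = -35840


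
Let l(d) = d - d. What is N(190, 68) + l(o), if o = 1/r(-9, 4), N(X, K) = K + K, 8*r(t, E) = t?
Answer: 136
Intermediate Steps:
r(t, E) = t/8
N(X, K) = 2*K
o = -8/9 (o = 1/((1/8)*(-9)) = 1/(-9/8) = -8/9 ≈ -0.88889)
l(d) = 0
N(190, 68) + l(o) = 2*68 + 0 = 136 + 0 = 136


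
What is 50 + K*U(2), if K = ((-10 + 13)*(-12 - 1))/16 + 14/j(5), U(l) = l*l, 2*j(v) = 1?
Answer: 609/4 ≈ 152.25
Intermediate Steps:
j(v) = 1/2 (j(v) = (1/2)*1 = 1/2)
U(l) = l**2
K = 409/16 (K = ((-10 + 13)*(-12 - 1))/16 + 14/(1/2) = (3*(-13))*(1/16) + 14*2 = -39*1/16 + 28 = -39/16 + 28 = 409/16 ≈ 25.563)
50 + K*U(2) = 50 + (409/16)*2**2 = 50 + (409/16)*4 = 50 + 409/4 = 609/4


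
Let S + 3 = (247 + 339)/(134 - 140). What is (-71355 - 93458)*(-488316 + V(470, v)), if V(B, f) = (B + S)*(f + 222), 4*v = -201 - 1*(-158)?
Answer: 202865519879/3 ≈ 6.7622e+10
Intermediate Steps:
v = -43/4 (v = (-201 - 1*(-158))/4 = (-201 + 158)/4 = (1/4)*(-43) = -43/4 ≈ -10.750)
S = -302/3 (S = -3 + (247 + 339)/(134 - 140) = -3 + 586/(-6) = -3 + 586*(-1/6) = -3 - 293/3 = -302/3 ≈ -100.67)
V(B, f) = (222 + f)*(-302/3 + B) (V(B, f) = (B - 302/3)*(f + 222) = (-302/3 + B)*(222 + f) = (222 + f)*(-302/3 + B))
(-71355 - 93458)*(-488316 + V(470, v)) = (-71355 - 93458)*(-488316 + (-22348 + 222*470 - 302/3*(-43/4) + 470*(-43/4))) = -164813*(-488316 + (-22348 + 104340 + 6493/6 - 10105/2)) = -164813*(-488316 + 234065/3) = -164813*(-1230883/3) = 202865519879/3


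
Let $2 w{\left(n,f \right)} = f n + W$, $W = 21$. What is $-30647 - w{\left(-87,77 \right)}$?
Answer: $-27308$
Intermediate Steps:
$w{\left(n,f \right)} = \frac{21}{2} + \frac{f n}{2}$ ($w{\left(n,f \right)} = \frac{f n + 21}{2} = \frac{21 + f n}{2} = \frac{21}{2} + \frac{f n}{2}$)
$-30647 - w{\left(-87,77 \right)} = -30647 - \left(\frac{21}{2} + \frac{1}{2} \cdot 77 \left(-87\right)\right) = -30647 - \left(\frac{21}{2} - \frac{6699}{2}\right) = -30647 - -3339 = -30647 + 3339 = -27308$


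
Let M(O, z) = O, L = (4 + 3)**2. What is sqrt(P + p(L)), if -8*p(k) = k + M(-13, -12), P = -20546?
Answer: I*sqrt(82202)/2 ≈ 143.35*I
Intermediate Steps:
L = 49 (L = 7**2 = 49)
p(k) = 13/8 - k/8 (p(k) = -(k - 13)/8 = -(-13 + k)/8 = 13/8 - k/8)
sqrt(P + p(L)) = sqrt(-20546 + (13/8 - 1/8*49)) = sqrt(-20546 + (13/8 - 49/8)) = sqrt(-20546 - 9/2) = sqrt(-41101/2) = I*sqrt(82202)/2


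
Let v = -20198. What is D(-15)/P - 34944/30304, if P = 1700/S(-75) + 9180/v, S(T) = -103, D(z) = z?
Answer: -897610011/3341218658 ≈ -0.26865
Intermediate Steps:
P = -17641070/1040197 (P = 1700/(-103) + 9180/(-20198) = 1700*(-1/103) + 9180*(-1/20198) = -1700/103 - 4590/10099 = -17641070/1040197 ≈ -16.959)
D(-15)/P - 34944/30304 = -15/(-17641070/1040197) - 34944/30304 = -15*(-1040197/17641070) - 34944*1/30304 = 3120591/3528214 - 1092/947 = -897610011/3341218658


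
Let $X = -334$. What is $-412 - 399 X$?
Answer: $132854$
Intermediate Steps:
$-412 - 399 X = -412 - -133266 = -412 + 133266 = 132854$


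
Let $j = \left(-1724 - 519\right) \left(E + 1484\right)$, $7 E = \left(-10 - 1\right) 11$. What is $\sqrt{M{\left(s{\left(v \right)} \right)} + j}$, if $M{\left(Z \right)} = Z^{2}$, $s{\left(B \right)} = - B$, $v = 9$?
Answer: $\frac{i \sqrt{161198198}}{7} \approx 1813.8 i$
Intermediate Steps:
$E = - \frac{121}{7}$ ($E = \frac{\left(-10 - 1\right) 11}{7} = \frac{\left(-11\right) 11}{7} = \frac{1}{7} \left(-121\right) = - \frac{121}{7} \approx -17.286$)
$j = - \frac{23028881}{7}$ ($j = \left(-1724 - 519\right) \left(- \frac{121}{7} + 1484\right) = \left(-2243\right) \frac{10267}{7} = - \frac{23028881}{7} \approx -3.2898 \cdot 10^{6}$)
$\sqrt{M{\left(s{\left(v \right)} \right)} + j} = \sqrt{\left(\left(-1\right) 9\right)^{2} - \frac{23028881}{7}} = \sqrt{\left(-9\right)^{2} - \frac{23028881}{7}} = \sqrt{81 - \frac{23028881}{7}} = \sqrt{- \frac{23028314}{7}} = \frac{i \sqrt{161198198}}{7}$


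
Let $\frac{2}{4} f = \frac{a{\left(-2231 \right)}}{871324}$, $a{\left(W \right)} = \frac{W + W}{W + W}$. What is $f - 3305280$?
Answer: $- \frac{1439984895359}{435662} \approx -3.3053 \cdot 10^{6}$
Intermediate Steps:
$a{\left(W \right)} = 1$ ($a{\left(W \right)} = \frac{2 W}{2 W} = 2 W \frac{1}{2 W} = 1$)
$f = \frac{1}{435662}$ ($f = 2 \cdot 1 \cdot \frac{1}{871324} = 2 \cdot \frac{1}{871324} = \frac{1}{435662} \approx 2.2954 \cdot 10^{-6}$)
$f - 3305280 = \frac{1}{435662} - 3305280 = - \frac{1439984895359}{435662}$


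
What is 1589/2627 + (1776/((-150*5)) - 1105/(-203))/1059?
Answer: 42904809824/70593072375 ≈ 0.60778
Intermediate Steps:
1589/2627 + (1776/((-150*5)) - 1105/(-203))/1059 = 1589*(1/2627) + (1776/(-750) - 1105*(-1/203))*(1/1059) = 1589/2627 + (1776*(-1/750) + 1105/203)*(1/1059) = 1589/2627 + (-296/125 + 1105/203)*(1/1059) = 1589/2627 + (78037/25375)*(1/1059) = 1589/2627 + 78037/26872125 = 42904809824/70593072375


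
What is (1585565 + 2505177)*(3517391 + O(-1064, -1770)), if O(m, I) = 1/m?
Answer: 7654809196027533/532 ≈ 1.4389e+13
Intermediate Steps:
(1585565 + 2505177)*(3517391 + O(-1064, -1770)) = (1585565 + 2505177)*(3517391 + 1/(-1064)) = 4090742*(3517391 - 1/1064) = 4090742*(3742504023/1064) = 7654809196027533/532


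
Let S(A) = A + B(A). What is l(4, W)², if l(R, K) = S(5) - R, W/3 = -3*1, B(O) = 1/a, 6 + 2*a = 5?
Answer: 1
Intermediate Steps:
a = -½ (a = -3 + (½)*5 = -3 + 5/2 = -½ ≈ -0.50000)
B(O) = -2 (B(O) = 1/(-½) = -2)
W = -9 (W = 3*(-3*1) = 3*(-3) = -9)
S(A) = -2 + A (S(A) = A - 2 = -2 + A)
l(R, K) = 3 - R (l(R, K) = (-2 + 5) - R = 3 - R)
l(4, W)² = (3 - 1*4)² = (3 - 4)² = (-1)² = 1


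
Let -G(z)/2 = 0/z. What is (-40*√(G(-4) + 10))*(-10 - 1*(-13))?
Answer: -120*√10 ≈ -379.47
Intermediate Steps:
G(z) = 0 (G(z) = -0/z = -2*0 = 0)
(-40*√(G(-4) + 10))*(-10 - 1*(-13)) = (-40*√(0 + 10))*(-10 - 1*(-13)) = (-40*√10)*(-10 + 13) = -40*√10*3 = -120*√10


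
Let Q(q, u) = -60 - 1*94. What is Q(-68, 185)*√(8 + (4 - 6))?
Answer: -154*√6 ≈ -377.22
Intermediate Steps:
Q(q, u) = -154 (Q(q, u) = -60 - 94 = -154)
Q(-68, 185)*√(8 + (4 - 6)) = -154*√(8 + (4 - 6)) = -154*√(8 - 2) = -154*√6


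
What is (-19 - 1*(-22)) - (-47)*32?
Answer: 1507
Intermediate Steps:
(-19 - 1*(-22)) - (-47)*32 = (-19 + 22) - 47*(-32) = 3 + 1504 = 1507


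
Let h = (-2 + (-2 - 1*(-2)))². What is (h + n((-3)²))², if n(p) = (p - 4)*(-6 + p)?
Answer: 361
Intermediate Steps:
n(p) = (-6 + p)*(-4 + p) (n(p) = (-4 + p)*(-6 + p) = (-6 + p)*(-4 + p))
h = 4 (h = (-2 + (-2 + 2))² = (-2 + 0)² = (-2)² = 4)
(h + n((-3)²))² = (4 + (24 + ((-3)²)² - 10*(-3)²))² = (4 + (24 + 9² - 10*9))² = (4 + (24 + 81 - 90))² = (4 + 15)² = 19² = 361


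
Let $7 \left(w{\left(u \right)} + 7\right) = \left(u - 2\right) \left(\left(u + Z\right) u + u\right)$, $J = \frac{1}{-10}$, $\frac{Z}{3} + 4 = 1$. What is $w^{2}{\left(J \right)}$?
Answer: $\frac{52461049}{1000000} \approx 52.461$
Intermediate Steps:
$Z = -9$ ($Z = -12 + 3 \cdot 1 = -12 + 3 = -9$)
$J = - \frac{1}{10} \approx -0.1$
$w{\left(u \right)} = -7 + \frac{\left(-2 + u\right) \left(u + u \left(-9 + u\right)\right)}{7}$ ($w{\left(u \right)} = -7 + \frac{\left(u - 2\right) \left(\left(u - 9\right) u + u\right)}{7} = -7 + \frac{\left(-2 + u\right) \left(\left(-9 + u\right) u + u\right)}{7} = -7 + \frac{\left(-2 + u\right) \left(u \left(-9 + u\right) + u\right)}{7} = -7 + \frac{\left(-2 + u\right) \left(u + u \left(-9 + u\right)\right)}{7}$)
$w^{2}{\left(J \right)} = \left(-7 - \frac{10 \left(- \frac{1}{10}\right)^{2}}{7} + \frac{\left(- \frac{1}{10}\right)^{3}}{7} + \frac{16}{7} \left(- \frac{1}{10}\right)\right)^{2} = \left(-7 - \frac{1}{70} + \frac{1}{7} \left(- \frac{1}{1000}\right) - \frac{8}{35}\right)^{2} = \left(-7 - \frac{1}{70} - \frac{1}{7000} - \frac{8}{35}\right)^{2} = \left(- \frac{7243}{1000}\right)^{2} = \frac{52461049}{1000000}$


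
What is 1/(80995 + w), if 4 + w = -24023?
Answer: 1/56968 ≈ 1.7554e-5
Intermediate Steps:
w = -24027 (w = -4 - 24023 = -24027)
1/(80995 + w) = 1/(80995 - 24027) = 1/56968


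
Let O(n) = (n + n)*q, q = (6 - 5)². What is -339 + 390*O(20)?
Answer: 15261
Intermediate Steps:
q = 1 (q = 1² = 1)
O(n) = 2*n (O(n) = (n + n)*1 = (2*n)*1 = 2*n)
-339 + 390*O(20) = -339 + 390*(2*20) = -339 + 390*40 = -339 + 15600 = 15261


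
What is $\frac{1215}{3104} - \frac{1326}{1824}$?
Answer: $- \frac{19789}{58976} \approx -0.33554$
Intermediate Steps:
$\frac{1215}{3104} - \frac{1326}{1824} = 1215 \cdot \frac{1}{3104} - \frac{221}{304} = \frac{1215}{3104} - \frac{221}{304} = - \frac{19789}{58976}$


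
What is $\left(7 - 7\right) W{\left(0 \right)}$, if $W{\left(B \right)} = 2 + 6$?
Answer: $0$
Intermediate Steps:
$W{\left(B \right)} = 8$
$\left(7 - 7\right) W{\left(0 \right)} = \left(7 - 7\right) 8 = 0 \cdot 8 = 0$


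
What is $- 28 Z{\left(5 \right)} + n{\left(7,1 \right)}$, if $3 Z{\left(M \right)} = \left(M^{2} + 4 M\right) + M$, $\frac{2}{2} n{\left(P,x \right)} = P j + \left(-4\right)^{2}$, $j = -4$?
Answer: $- \frac{1436}{3} \approx -478.67$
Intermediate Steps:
$n{\left(P,x \right)} = 16 - 4 P$ ($n{\left(P,x \right)} = P \left(-4\right) + \left(-4\right)^{2} = - 4 P + 16 = 16 - 4 P$)
$Z{\left(M \right)} = \frac{M^{2}}{3} + \frac{5 M}{3}$ ($Z{\left(M \right)} = \frac{\left(M^{2} + 4 M\right) + M}{3} = \frac{M^{2} + 5 M}{3} = \frac{M^{2}}{3} + \frac{5 M}{3}$)
$- 28 Z{\left(5 \right)} + n{\left(7,1 \right)} = - 28 \cdot \frac{1}{3} \cdot 5 \left(5 + 5\right) + \left(16 - 28\right) = - 28 \cdot \frac{1}{3} \cdot 5 \cdot 10 + \left(16 - 28\right) = \left(-28\right) \frac{50}{3} - 12 = - \frac{1400}{3} - 12 = - \frac{1436}{3}$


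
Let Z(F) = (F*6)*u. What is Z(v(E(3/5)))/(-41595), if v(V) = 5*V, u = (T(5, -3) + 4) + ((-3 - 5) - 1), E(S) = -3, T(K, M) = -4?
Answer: -54/2773 ≈ -0.019473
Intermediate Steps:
u = -9 (u = (-4 + 4) + ((-3 - 5) - 1) = 0 + (-8 - 1) = 0 - 9 = -9)
Z(F) = -54*F (Z(F) = (F*6)*(-9) = (6*F)*(-9) = -54*F)
Z(v(E(3/5)))/(-41595) = -270*(-3)/(-41595) = -54*(-15)*(-1/41595) = 810*(-1/41595) = -54/2773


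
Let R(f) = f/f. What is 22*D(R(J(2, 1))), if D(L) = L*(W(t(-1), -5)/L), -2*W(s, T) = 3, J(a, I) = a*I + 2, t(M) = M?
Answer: -33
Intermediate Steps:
J(a, I) = 2 + I*a (J(a, I) = I*a + 2 = 2 + I*a)
R(f) = 1
W(s, T) = -3/2 (W(s, T) = -½*3 = -3/2)
D(L) = -3/2 (D(L) = L*(-3/(2*L)) = -3/2)
22*D(R(J(2, 1))) = 22*(-3/2) = -33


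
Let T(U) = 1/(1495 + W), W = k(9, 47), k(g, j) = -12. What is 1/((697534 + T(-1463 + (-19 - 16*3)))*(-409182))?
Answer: -1483/423275424118986 ≈ -3.5036e-12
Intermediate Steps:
W = -12
T(U) = 1/1483 (T(U) = 1/(1495 - 12) = 1/1483)
1/((697534 + T(-1463 + (-19 - 16*3)))*(-409182)) = 1/((697534 + 1/1483)*(-409182)) = -1/409182/(1034442923/1483) = (1483/1034442923)*(-1/409182) = -1483/423275424118986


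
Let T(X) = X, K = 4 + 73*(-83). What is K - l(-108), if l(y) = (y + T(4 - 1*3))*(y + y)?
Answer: -29167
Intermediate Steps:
K = -6055 (K = 4 - 6059 = -6055)
l(y) = 2*y*(1 + y) (l(y) = (y + (4 - 1*3))*(y + y) = (y + (4 - 3))*(2*y) = (y + 1)*(2*y) = (1 + y)*(2*y) = 2*y*(1 + y))
K - l(-108) = -6055 - 2*(-108)*(1 - 108) = -6055 - 2*(-108)*(-107) = -6055 - 1*23112 = -6055 - 23112 = -29167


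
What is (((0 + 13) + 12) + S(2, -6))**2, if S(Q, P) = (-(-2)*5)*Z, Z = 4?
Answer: 4225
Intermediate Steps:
S(Q, P) = 40 (S(Q, P) = -(-2)*5*4 = -2*(-5)*4 = 10*4 = 40)
(((0 + 13) + 12) + S(2, -6))**2 = (((0 + 13) + 12) + 40)**2 = ((13 + 12) + 40)**2 = (25 + 40)**2 = 65**2 = 4225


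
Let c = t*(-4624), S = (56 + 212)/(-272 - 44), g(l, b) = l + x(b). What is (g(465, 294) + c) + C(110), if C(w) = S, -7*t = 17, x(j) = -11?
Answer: 6460625/553 ≈ 11683.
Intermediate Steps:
t = -17/7 (t = -⅐*17 = -17/7 ≈ -2.4286)
g(l, b) = -11 + l (g(l, b) = l - 11 = -11 + l)
S = -67/79 (S = 268/(-316) = 268*(-1/316) = -67/79 ≈ -0.84810)
C(w) = -67/79
c = 78608/7 (c = -17/7*(-4624) = 78608/7 ≈ 11230.)
(g(465, 294) + c) + C(110) = ((-11 + 465) + 78608/7) - 67/79 = (454 + 78608/7) - 67/79 = 81786/7 - 67/79 = 6460625/553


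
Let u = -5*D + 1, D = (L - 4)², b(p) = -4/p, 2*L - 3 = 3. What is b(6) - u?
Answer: 10/3 ≈ 3.3333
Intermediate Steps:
L = 3 (L = 3/2 + (½)*3 = 3/2 + 3/2 = 3)
D = 1 (D = (3 - 4)² = (-1)² = 1)
u = -4 (u = -5*1 + 1 = -5 + 1 = -4)
b(6) - u = -4/6 - 1*(-4) = -4*⅙ + 4 = -⅔ + 4 = 10/3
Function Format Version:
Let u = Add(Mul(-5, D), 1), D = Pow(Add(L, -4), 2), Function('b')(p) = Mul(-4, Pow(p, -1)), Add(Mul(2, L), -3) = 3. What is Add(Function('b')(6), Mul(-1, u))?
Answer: Rational(10, 3) ≈ 3.3333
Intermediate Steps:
L = 3 (L = Add(Rational(3, 2), Mul(Rational(1, 2), 3)) = Add(Rational(3, 2), Rational(3, 2)) = 3)
D = 1 (D = Pow(Add(3, -4), 2) = Pow(-1, 2) = 1)
u = -4 (u = Add(Mul(-5, 1), 1) = Add(-5, 1) = -4)
Add(Function('b')(6), Mul(-1, u)) = Add(Mul(-4, Pow(6, -1)), Mul(-1, -4)) = Add(Mul(-4, Rational(1, 6)), 4) = Add(Rational(-2, 3), 4) = Rational(10, 3)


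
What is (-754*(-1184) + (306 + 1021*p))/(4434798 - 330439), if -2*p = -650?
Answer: 174981/586337 ≈ 0.29843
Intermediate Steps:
p = 325 (p = -1/2*(-650) = 325)
(-754*(-1184) + (306 + 1021*p))/(4434798 - 330439) = (-754*(-1184) + (306 + 1021*325))/(4434798 - 330439) = (892736 + (306 + 331825))/4104359 = (892736 + 332131)*(1/4104359) = 1224867*(1/4104359) = 174981/586337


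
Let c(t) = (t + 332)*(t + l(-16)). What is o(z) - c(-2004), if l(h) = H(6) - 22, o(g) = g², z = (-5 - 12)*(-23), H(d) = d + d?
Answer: -3214527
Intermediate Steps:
H(d) = 2*d
z = 391 (z = -17*(-23) = 391)
l(h) = -10 (l(h) = 2*6 - 22 = 12 - 22 = -10)
c(t) = (-10 + t)*(332 + t) (c(t) = (t + 332)*(t - 10) = (332 + t)*(-10 + t) = (-10 + t)*(332 + t))
o(z) - c(-2004) = 391² - (-3320 + (-2004)² + 322*(-2004)) = 152881 - (-3320 + 4016016 - 645288) = 152881 - 1*3367408 = 152881 - 3367408 = -3214527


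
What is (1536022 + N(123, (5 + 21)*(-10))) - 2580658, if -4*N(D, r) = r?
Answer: -1044571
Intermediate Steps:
N(D, r) = -r/4
(1536022 + N(123, (5 + 21)*(-10))) - 2580658 = (1536022 - (5 + 21)*(-10)/4) - 2580658 = (1536022 - 13*(-10)/2) - 2580658 = (1536022 - 1/4*(-260)) - 2580658 = (1536022 + 65) - 2580658 = 1536087 - 2580658 = -1044571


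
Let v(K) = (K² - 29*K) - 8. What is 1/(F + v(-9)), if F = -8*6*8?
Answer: -1/50 ≈ -0.020000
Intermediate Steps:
v(K) = -8 + K² - 29*K
F = -384 (F = -48*8 = -384)
1/(F + v(-9)) = 1/(-384 + (-8 + (-9)² - 29*(-9))) = 1/(-384 + (-8 + 81 + 261)) = 1/(-384 + 334) = 1/(-50) = -1/50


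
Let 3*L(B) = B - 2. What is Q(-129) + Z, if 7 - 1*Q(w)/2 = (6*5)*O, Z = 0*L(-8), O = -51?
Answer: 3074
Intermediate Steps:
L(B) = -⅔ + B/3 (L(B) = (B - 2)/3 = (-2 + B)/3 = -⅔ + B/3)
Z = 0 (Z = 0*(-⅔ + (⅓)*(-8)) = 0*(-⅔ - 8/3) = 0*(-10/3) = 0)
Q(w) = 3074 (Q(w) = 14 - 2*6*5*(-51) = 14 - 60*(-51) = 14 - 2*(-1530) = 14 + 3060 = 3074)
Q(-129) + Z = 3074 + 0 = 3074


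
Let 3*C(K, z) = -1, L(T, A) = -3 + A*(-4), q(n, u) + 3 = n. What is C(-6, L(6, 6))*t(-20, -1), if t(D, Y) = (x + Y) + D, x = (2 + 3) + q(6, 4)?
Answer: 13/3 ≈ 4.3333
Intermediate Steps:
q(n, u) = -3 + n
L(T, A) = -3 - 4*A
C(K, z) = -1/3 (C(K, z) = (1/3)*(-1) = -1/3)
x = 8 (x = (2 + 3) + (-3 + 6) = 5 + 3 = 8)
t(D, Y) = 8 + D + Y (t(D, Y) = (8 + Y) + D = 8 + D + Y)
C(-6, L(6, 6))*t(-20, -1) = -(8 - 20 - 1)/3 = -1/3*(-13) = 13/3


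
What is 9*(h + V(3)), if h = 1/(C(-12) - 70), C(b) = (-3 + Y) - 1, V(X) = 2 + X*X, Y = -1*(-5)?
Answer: 2274/23 ≈ 98.870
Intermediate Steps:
Y = 5
V(X) = 2 + X²
C(b) = 1 (C(b) = (-3 + 5) - 1 = 2 - 1 = 1)
h = -1/69 (h = 1/(1 - 70) = 1/(-69) = -1/69 ≈ -0.014493)
9*(h + V(3)) = 9*(-1/69 + (2 + 3²)) = 9*(-1/69 + (2 + 9)) = 9*(-1/69 + 11) = 9*(758/69) = 2274/23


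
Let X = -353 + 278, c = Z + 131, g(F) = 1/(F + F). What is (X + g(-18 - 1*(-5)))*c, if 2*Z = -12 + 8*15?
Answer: -360935/26 ≈ -13882.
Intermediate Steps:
Z = 54 (Z = (-12 + 8*15)/2 = (-12 + 120)/2 = (½)*108 = 54)
g(F) = 1/(2*F)
c = 185 (c = 54 + 131 = 185)
X = -75
(X + g(-18 - 1*(-5)))*c = (-75 + 1/(2*(-18 - 1*(-5))))*185 = (-75 + 1/(2*(-18 + 5)))*185 = (-75 + (½)/(-13))*185 = (-75 + (½)*(-1/13))*185 = (-75 - 1/26)*185 = -1951/26*185 = -360935/26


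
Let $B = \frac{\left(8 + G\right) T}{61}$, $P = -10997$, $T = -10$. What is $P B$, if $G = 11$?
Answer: $\frac{2089430}{61} \approx 34253.0$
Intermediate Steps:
$B = - \frac{190}{61}$ ($B = \frac{\left(8 + 11\right) \left(-10\right)}{61} = 19 \left(-10\right) \frac{1}{61} = \left(-190\right) \frac{1}{61} = - \frac{190}{61} \approx -3.1148$)
$P B = \left(-10997\right) \left(- \frac{190}{61}\right) = \frac{2089430}{61}$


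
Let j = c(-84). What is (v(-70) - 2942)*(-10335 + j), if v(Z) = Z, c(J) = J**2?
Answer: 9876348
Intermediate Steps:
j = 7056 (j = (-84)**2 = 7056)
(v(-70) - 2942)*(-10335 + j) = (-70 - 2942)*(-10335 + 7056) = -3012*(-3279) = 9876348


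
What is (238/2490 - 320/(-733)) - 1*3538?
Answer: -3228240103/912585 ≈ -3537.5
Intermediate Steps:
(238/2490 - 320/(-733)) - 1*3538 = (238*(1/2490) - 320*(-1/733)) - 3538 = (119/1245 + 320/733) - 3538 = 485627/912585 - 3538 = -3228240103/912585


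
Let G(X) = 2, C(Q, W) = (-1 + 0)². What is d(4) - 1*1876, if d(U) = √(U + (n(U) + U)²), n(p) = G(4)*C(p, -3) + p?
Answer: -1876 + 2*√26 ≈ -1865.8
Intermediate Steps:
C(Q, W) = 1 (C(Q, W) = (-1)² = 1)
n(p) = 2 + p (n(p) = 2*1 + p = 2 + p)
d(U) = √(U + (2 + 2*U)²) (d(U) = √(U + ((2 + U) + U)²) = √(U + (2 + 2*U)²))
d(4) - 1*1876 = √(4 + 4*(1 + 4)²) - 1*1876 = √(4 + 4*5²) - 1876 = √(4 + 4*25) - 1876 = √(4 + 100) - 1876 = √104 - 1876 = 2*√26 - 1876 = -1876 + 2*√26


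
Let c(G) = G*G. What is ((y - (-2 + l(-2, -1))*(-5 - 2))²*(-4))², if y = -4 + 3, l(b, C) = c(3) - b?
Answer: 236421376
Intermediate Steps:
c(G) = G²
l(b, C) = 9 - b (l(b, C) = 3² - b = 9 - b)
y = -1
((y - (-2 + l(-2, -1))*(-5 - 2))²*(-4))² = ((-1 - (-2 + (9 - 1*(-2)))*(-5 - 2))²*(-4))² = ((-1 - (-2 + (9 + 2))*(-7))²*(-4))² = ((-1 - (-2 + 11)*(-7))²*(-4))² = ((-1 - 9*(-7))²*(-4))² = ((-1 - 1*(-63))²*(-4))² = ((-1 + 63)²*(-4))² = (62²*(-4))² = (3844*(-4))² = (-15376)² = 236421376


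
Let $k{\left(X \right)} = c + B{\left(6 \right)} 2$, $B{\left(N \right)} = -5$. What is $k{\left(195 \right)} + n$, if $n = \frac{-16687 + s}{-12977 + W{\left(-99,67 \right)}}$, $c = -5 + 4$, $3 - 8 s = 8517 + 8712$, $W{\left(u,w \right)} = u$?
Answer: $- \frac{499983}{52304} \approx -9.5592$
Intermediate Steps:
$s = - \frac{8613}{4}$ ($s = \frac{3}{8} - \frac{8517 + 8712}{8} = \frac{3}{8} - \frac{17229}{8} = - \frac{8613}{4} \approx -2153.3$)
$c = -1$
$n = \frac{75361}{52304}$ ($n = \frac{-16687 - \frac{8613}{4}}{-12977 - 99} = - \frac{75361}{4 \left(-13076\right)} = \left(- \frac{75361}{4}\right) \left(- \frac{1}{13076}\right) = \frac{75361}{52304} \approx 1.4408$)
$k{\left(X \right)} = -11$ ($k{\left(X \right)} = -1 - 10 = -11$)
$k{\left(195 \right)} + n = -11 + \frac{75361}{52304} = - \frac{499983}{52304}$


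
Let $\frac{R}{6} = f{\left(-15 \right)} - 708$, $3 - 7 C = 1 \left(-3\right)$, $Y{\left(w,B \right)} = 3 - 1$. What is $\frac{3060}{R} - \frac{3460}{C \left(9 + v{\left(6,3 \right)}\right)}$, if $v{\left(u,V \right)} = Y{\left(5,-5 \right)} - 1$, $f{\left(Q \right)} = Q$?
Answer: $- \frac{292361}{723} \approx -404.37$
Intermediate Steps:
$Y{\left(w,B \right)} = 2$ ($Y{\left(w,B \right)} = 3 - 1 = 2$)
$C = \frac{6}{7}$ ($C = \frac{3}{7} - \frac{1 \left(-3\right)}{7} = \frac{3}{7} - - \frac{3}{7} = \frac{3}{7} + \frac{3}{7} = \frac{6}{7} \approx 0.85714$)
$v{\left(u,V \right)} = 1$ ($v{\left(u,V \right)} = 2 - 1 = 1$)
$R = -4338$ ($R = 6 \left(-15 - 708\right) = 6 \left(-723\right) = -4338$)
$\frac{3060}{R} - \frac{3460}{C \left(9 + v{\left(6,3 \right)}\right)} = \frac{3060}{-4338} - \frac{3460}{\frac{6}{7} \left(9 + 1\right)} = 3060 \left(- \frac{1}{4338}\right) - \frac{3460}{\frac{6}{7} \cdot 10} = - \frac{170}{241} - \frac{3460}{\frac{60}{7}} = - \frac{170}{241} - \frac{1211}{3} = - \frac{292361}{723}$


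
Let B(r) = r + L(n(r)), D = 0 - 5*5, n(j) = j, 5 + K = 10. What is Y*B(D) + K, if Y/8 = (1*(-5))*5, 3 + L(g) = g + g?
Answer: 15605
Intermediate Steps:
K = 5 (K = -5 + 10 = 5)
D = -25 (D = 0 - 25 = -25)
L(g) = -3 + 2*g (L(g) = -3 + (g + g) = -3 + 2*g)
B(r) = -3 + 3*r (B(r) = r + (-3 + 2*r) = -3 + 3*r)
Y = -200 (Y = 8*((1*(-5))*5) = 8*(-5*5) = 8*(-25) = -200)
Y*B(D) + K = -200*(-3 + 3*(-25)) + 5 = -200*(-3 - 75) + 5 = -200*(-78) + 5 = 15600 + 5 = 15605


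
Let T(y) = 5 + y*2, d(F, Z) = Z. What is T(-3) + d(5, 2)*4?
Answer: 7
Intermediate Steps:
T(y) = 5 + 2*y
T(-3) + d(5, 2)*4 = (5 + 2*(-3)) + 2*4 = (5 - 6) + 8 = -1 + 8 = 7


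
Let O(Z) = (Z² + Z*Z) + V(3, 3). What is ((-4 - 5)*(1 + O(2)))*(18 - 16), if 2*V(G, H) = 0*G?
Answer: -162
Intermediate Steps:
V(G, H) = 0 (V(G, H) = (0*G)/2 = (½)*0 = 0)
O(Z) = 2*Z² (O(Z) = (Z² + Z*Z) + 0 = (Z² + Z²) + 0 = 2*Z² + 0 = 2*Z²)
((-4 - 5)*(1 + O(2)))*(18 - 16) = ((-4 - 5)*(1 + 2*2²))*(18 - 16) = -9*(1 + 2*4)*2 = -9*(1 + 8)*2 = -9*9*2 = -81*2 = -162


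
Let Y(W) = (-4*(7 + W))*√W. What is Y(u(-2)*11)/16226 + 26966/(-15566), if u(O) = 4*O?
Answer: -13483/7783 + 324*I*√22/8113 ≈ -1.7324 + 0.18732*I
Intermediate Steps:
Y(W) = √W*(-28 - 4*W) (Y(W) = (-28 - 4*W)*√W = √W*(-28 - 4*W))
Y(u(-2)*11)/16226 + 26966/(-15566) = (4*√((4*(-2))*11)*(-7 - 4*(-2)*11))/16226 + 26966/(-15566) = (4*√(-8*11)*(-7 - (-8)*11))*(1/16226) + 26966*(-1/15566) = (4*√(-88)*(-7 - 1*(-88)))*(1/16226) - 13483/7783 = (4*(2*I*√22)*(-7 + 88))*(1/16226) - 13483/7783 = (4*(2*I*√22)*81)*(1/16226) - 13483/7783 = (648*I*√22)*(1/16226) - 13483/7783 = 324*I*√22/8113 - 13483/7783 = -13483/7783 + 324*I*√22/8113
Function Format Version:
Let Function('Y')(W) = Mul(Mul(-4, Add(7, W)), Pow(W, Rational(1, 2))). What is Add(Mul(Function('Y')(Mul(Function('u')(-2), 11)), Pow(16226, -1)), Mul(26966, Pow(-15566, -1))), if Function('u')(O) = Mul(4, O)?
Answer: Add(Rational(-13483, 7783), Mul(Rational(324, 8113), I, Pow(22, Rational(1, 2)))) ≈ Add(-1.7324, Mul(0.18732, I))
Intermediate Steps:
Function('Y')(W) = Mul(Pow(W, Rational(1, 2)), Add(-28, Mul(-4, W))) (Function('Y')(W) = Mul(Add(-28, Mul(-4, W)), Pow(W, Rational(1, 2))) = Mul(Pow(W, Rational(1, 2)), Add(-28, Mul(-4, W))))
Add(Mul(Function('Y')(Mul(Function('u')(-2), 11)), Pow(16226, -1)), Mul(26966, Pow(-15566, -1))) = Add(Mul(Mul(4, Pow(Mul(Mul(4, -2), 11), Rational(1, 2)), Add(-7, Mul(-1, Mul(Mul(4, -2), 11)))), Pow(16226, -1)), Mul(26966, Pow(-15566, -1))) = Add(Mul(Mul(4, Pow(Mul(-8, 11), Rational(1, 2)), Add(-7, Mul(-1, Mul(-8, 11)))), Rational(1, 16226)), Mul(26966, Rational(-1, 15566))) = Add(Mul(Mul(4, Pow(-88, Rational(1, 2)), Add(-7, Mul(-1, -88))), Rational(1, 16226)), Rational(-13483, 7783)) = Add(Mul(Mul(4, Mul(2, I, Pow(22, Rational(1, 2))), Add(-7, 88)), Rational(1, 16226)), Rational(-13483, 7783)) = Add(Mul(Mul(4, Mul(2, I, Pow(22, Rational(1, 2))), 81), Rational(1, 16226)), Rational(-13483, 7783)) = Add(Mul(Mul(648, I, Pow(22, Rational(1, 2))), Rational(1, 16226)), Rational(-13483, 7783)) = Add(Mul(Rational(324, 8113), I, Pow(22, Rational(1, 2))), Rational(-13483, 7783)) = Add(Rational(-13483, 7783), Mul(Rational(324, 8113), I, Pow(22, Rational(1, 2))))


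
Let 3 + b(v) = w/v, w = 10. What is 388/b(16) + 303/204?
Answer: -209153/1292 ≈ -161.88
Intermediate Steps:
b(v) = -3 + 10/v
388/b(16) + 303/204 = 388/(-3 + 10/16) + 303/204 = 388/(-3 + 10*(1/16)) + 303*(1/204) = 388/(-3 + 5/8) + 101/68 = 388/(-19/8) + 101/68 = 388*(-8/19) + 101/68 = -3104/19 + 101/68 = -209153/1292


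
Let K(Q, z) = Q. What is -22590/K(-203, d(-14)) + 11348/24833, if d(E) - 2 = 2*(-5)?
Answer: 563281114/5041099 ≈ 111.74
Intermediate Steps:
d(E) = -8 (d(E) = 2 + 2*(-5) = 2 - 10 = -8)
-22590/K(-203, d(-14)) + 11348/24833 = -22590/(-203) + 11348/24833 = -22590*(-1/203) + 11348*(1/24833) = 22590/203 + 11348/24833 = 563281114/5041099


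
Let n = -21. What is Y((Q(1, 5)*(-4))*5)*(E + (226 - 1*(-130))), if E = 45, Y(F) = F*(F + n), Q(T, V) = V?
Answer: 4852100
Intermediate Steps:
Y(F) = F*(-21 + F) (Y(F) = F*(F - 21) = F*(-21 + F))
Y((Q(1, 5)*(-4))*5)*(E + (226 - 1*(-130))) = (((5*(-4))*5)*(-21 + (5*(-4))*5))*(45 + (226 - 1*(-130))) = ((-20*5)*(-21 - 20*5))*(45 + (226 + 130)) = (-100*(-21 - 100))*(45 + 356) = -100*(-121)*401 = 12100*401 = 4852100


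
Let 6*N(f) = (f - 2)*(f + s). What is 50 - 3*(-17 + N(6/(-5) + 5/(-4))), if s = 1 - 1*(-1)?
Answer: 79999/800 ≈ 99.999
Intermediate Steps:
s = 2 (s = 1 + 1 = 2)
N(f) = (-2 + f)*(2 + f)/6 (N(f) = ((f - 2)*(f + 2))/6 = ((-2 + f)*(2 + f))/6 = (-2 + f)*(2 + f)/6)
50 - 3*(-17 + N(6/(-5) + 5/(-4))) = 50 - 3*(-17 + (-2/3 + (6/(-5) + 5/(-4))**2/6)) = 50 - 3*(-17 + (-2/3 + (6*(-1/5) + 5*(-1/4))**2/6)) = 50 - 3*(-17 + (-2/3 + (-6/5 - 5/4)**2/6)) = 50 - 3*(-17 + (-2/3 + (-49/20)**2/6)) = 50 - 3*(-17 + (-2/3 + (1/6)*(2401/400))) = 50 - 3*(-17 + (-2/3 + 2401/2400)) = 50 - 3*(-17 + 267/800) = 50 - 3*(-13333)/800 = 50 - 1*(-39999/800) = 50 + 39999/800 = 79999/800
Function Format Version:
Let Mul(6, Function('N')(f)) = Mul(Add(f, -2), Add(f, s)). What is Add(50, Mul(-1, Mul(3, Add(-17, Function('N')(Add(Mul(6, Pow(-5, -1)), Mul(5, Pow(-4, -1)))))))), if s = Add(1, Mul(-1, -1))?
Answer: Rational(79999, 800) ≈ 99.999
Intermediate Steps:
s = 2 (s = Add(1, 1) = 2)
Function('N')(f) = Mul(Rational(1, 6), Add(-2, f), Add(2, f)) (Function('N')(f) = Mul(Rational(1, 6), Mul(Add(f, -2), Add(f, 2))) = Mul(Rational(1, 6), Mul(Add(-2, f), Add(2, f))) = Mul(Rational(1, 6), Add(-2, f), Add(2, f)))
Add(50, Mul(-1, Mul(3, Add(-17, Function('N')(Add(Mul(6, Pow(-5, -1)), Mul(5, Pow(-4, -1)))))))) = Add(50, Mul(-1, Mul(3, Add(-17, Add(Rational(-2, 3), Mul(Rational(1, 6), Pow(Add(Mul(6, Pow(-5, -1)), Mul(5, Pow(-4, -1))), 2))))))) = Add(50, Mul(-1, Mul(3, Add(-17, Add(Rational(-2, 3), Mul(Rational(1, 6), Pow(Add(Mul(6, Rational(-1, 5)), Mul(5, Rational(-1, 4))), 2))))))) = Add(50, Mul(-1, Mul(3, Add(-17, Add(Rational(-2, 3), Mul(Rational(1, 6), Pow(Add(Rational(-6, 5), Rational(-5, 4)), 2))))))) = Add(50, Mul(-1, Mul(3, Add(-17, Add(Rational(-2, 3), Mul(Rational(1, 6), Pow(Rational(-49, 20), 2))))))) = Add(50, Mul(-1, Mul(3, Add(-17, Add(Rational(-2, 3), Mul(Rational(1, 6), Rational(2401, 400))))))) = Add(50, Mul(-1, Mul(3, Add(-17, Add(Rational(-2, 3), Rational(2401, 2400)))))) = Add(50, Mul(-1, Mul(3, Add(-17, Rational(267, 800))))) = Add(50, Mul(-1, Mul(3, Rational(-13333, 800)))) = Add(50, Mul(-1, Rational(-39999, 800))) = Add(50, Rational(39999, 800)) = Rational(79999, 800)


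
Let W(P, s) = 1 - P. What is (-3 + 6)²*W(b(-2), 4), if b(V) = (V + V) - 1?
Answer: 54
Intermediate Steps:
b(V) = -1 + 2*V (b(V) = 2*V - 1 = -1 + 2*V)
(-3 + 6)²*W(b(-2), 4) = (-3 + 6)²*(1 - (-1 + 2*(-2))) = 3²*(1 - (-1 - 4)) = 9*(1 - 1*(-5)) = 9*(1 + 5) = 9*6 = 54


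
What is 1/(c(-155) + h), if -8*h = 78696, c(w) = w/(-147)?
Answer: -147/1445884 ≈ -0.00010167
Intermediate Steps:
c(w) = -w/147 (c(w) = w*(-1/147) = -w/147)
h = -9837 (h = -1/8*78696 = -9837)
1/(c(-155) + h) = 1/(-1/147*(-155) - 9837) = 1/(155/147 - 9837) = 1/(-1445884/147) = -147/1445884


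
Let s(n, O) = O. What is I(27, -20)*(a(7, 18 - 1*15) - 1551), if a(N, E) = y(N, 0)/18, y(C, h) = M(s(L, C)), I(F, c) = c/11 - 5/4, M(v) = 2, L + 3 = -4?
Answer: 104685/22 ≈ 4758.4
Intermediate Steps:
L = -7 (L = -3 - 4 = -7)
I(F, c) = -5/4 + c/11 (I(F, c) = c*(1/11) - 5*¼ = c/11 - 5/4 = -5/4 + c/11)
y(C, h) = 2
a(N, E) = ⅑ (a(N, E) = 2/18 = 2*(1/18) = ⅑)
I(27, -20)*(a(7, 18 - 1*15) - 1551) = (-5/4 + (1/11)*(-20))*(⅑ - 1551) = (-5/4 - 20/11)*(-13958/9) = -135/44*(-13958/9) = 104685/22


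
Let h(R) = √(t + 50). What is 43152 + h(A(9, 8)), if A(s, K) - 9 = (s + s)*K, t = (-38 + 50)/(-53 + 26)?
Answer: 43152 + √446/3 ≈ 43159.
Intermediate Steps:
t = -4/9 (t = 12/(-27) = 12*(-1/27) = -4/9 ≈ -0.44444)
A(s, K) = 9 + 2*K*s (A(s, K) = 9 + (s + s)*K = 9 + (2*s)*K = 9 + 2*K*s)
h(R) = √446/3 (h(R) = √(-4/9 + 50) = √(446/9) = √446/3)
43152 + h(A(9, 8)) = 43152 + √446/3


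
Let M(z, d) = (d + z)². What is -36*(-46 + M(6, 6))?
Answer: -3528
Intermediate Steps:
-36*(-46 + M(6, 6)) = -36*(-46 + (6 + 6)²) = -36*(-46 + 12²) = -36*(-46 + 144) = -36*98 = -3528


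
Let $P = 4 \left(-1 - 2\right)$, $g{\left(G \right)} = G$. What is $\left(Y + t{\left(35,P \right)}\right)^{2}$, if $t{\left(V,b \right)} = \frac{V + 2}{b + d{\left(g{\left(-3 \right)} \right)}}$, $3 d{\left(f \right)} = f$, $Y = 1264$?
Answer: $\frac{268796025}{169} \approx 1.5905 \cdot 10^{6}$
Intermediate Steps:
$d{\left(f \right)} = \frac{f}{3}$
$P = -12$ ($P = 4 \left(-3\right) = -12$)
$t{\left(V,b \right)} = \frac{2 + V}{-1 + b}$ ($t{\left(V,b \right)} = \frac{V + 2}{b + \frac{1}{3} \left(-3\right)} = \frac{2 + V}{b - 1} = \frac{2 + V}{-1 + b}$)
$\left(Y + t{\left(35,P \right)}\right)^{2} = \left(1264 + \frac{2 + 35}{-1 - 12}\right)^{2} = \left(1264 + \frac{1}{-13} \cdot 37\right)^{2} = \left(1264 - \frac{37}{13}\right)^{2} = \left(\frac{16395}{13}\right)^{2} = \frac{268796025}{169}$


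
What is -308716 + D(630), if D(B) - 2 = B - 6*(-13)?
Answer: -308006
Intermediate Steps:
D(B) = 80 + B (D(B) = 2 + (B - 6*(-13)) = 2 + (B + 78) = 2 + (78 + B) = 80 + B)
-308716 + D(630) = -308716 + (80 + 630) = -308716 + 710 = -308006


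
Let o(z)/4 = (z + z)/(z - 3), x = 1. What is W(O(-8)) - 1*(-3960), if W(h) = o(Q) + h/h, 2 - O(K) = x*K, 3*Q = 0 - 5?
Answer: 27747/7 ≈ 3963.9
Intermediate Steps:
Q = -5/3 (Q = (0 - 5)/3 = (⅓)*(-5) = -5/3 ≈ -1.6667)
o(z) = 8*z/(-3 + z) (o(z) = 4*((z + z)/(z - 3)) = 4*((2*z)/(-3 + z)) = 4*(2*z/(-3 + z)) = 8*z/(-3 + z))
O(K) = 2 - K
W(h) = 27/7 (W(h) = 8*(-5/3)/(-3 - 5/3) + h/h = 8*(-5/3)/(-14/3) + 1 = 8*(-5/3)*(-3/14) + 1 = 20/7 + 1 = 27/7)
W(O(-8)) - 1*(-3960) = 27/7 - 1*(-3960) = 27/7 + 3960 = 27747/7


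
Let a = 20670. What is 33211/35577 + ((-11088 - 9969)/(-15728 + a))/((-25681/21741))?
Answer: 20502149768671/4515272814654 ≈ 4.5406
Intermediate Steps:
33211/35577 + ((-11088 - 9969)/(-15728 + a))/((-25681/21741)) = 33211/35577 + ((-11088 - 9969)/(-15728 + 20670))/((-25681/21741)) = 33211*(1/35577) + (-21057/4942)/((-25681*1/21741)) = 33211/35577 + (-21057*1/4942)/(-25681/21741) = 33211/35577 - 21057/4942*(-21741/25681) = 33211/35577 + 457800237/126915502 = 20502149768671/4515272814654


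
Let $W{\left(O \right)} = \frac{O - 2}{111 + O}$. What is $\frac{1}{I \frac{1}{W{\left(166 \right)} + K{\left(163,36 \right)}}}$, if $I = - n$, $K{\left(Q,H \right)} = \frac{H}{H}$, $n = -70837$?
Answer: $\frac{441}{19621849} \approx 2.2475 \cdot 10^{-5}$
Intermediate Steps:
$K{\left(Q,H \right)} = 1$
$W{\left(O \right)} = \frac{-2 + O}{111 + O}$
$I = 70837$ ($I = \left(-1\right) \left(-70837\right) = 70837$)
$\frac{1}{I \frac{1}{W{\left(166 \right)} + K{\left(163,36 \right)}}} = \frac{1}{70837 \frac{1}{\frac{-2 + 166}{111 + 166} + 1}} = \frac{1}{70837 \frac{1}{\frac{1}{277} \cdot 164 + 1}} = \frac{1}{70837 \frac{1}{\frac{164}{277} + 1}} = \frac{1}{70837 \frac{1}{\frac{441}{277}}} = \frac{1}{70837 \cdot \frac{277}{441}} = \frac{1}{\frac{19621849}{441}} = \frac{441}{19621849}$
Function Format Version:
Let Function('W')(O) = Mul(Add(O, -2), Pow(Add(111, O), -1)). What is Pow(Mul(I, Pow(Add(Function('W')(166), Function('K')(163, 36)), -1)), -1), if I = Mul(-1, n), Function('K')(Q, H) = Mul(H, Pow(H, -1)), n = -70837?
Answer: Rational(441, 19621849) ≈ 2.2475e-5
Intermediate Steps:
Function('K')(Q, H) = 1
Function('W')(O) = Mul(Pow(Add(111, O), -1), Add(-2, O)) (Function('W')(O) = Mul(Add(-2, O), Pow(Add(111, O), -1)) = Mul(Pow(Add(111, O), -1), Add(-2, O)))
I = 70837 (I = Mul(-1, -70837) = 70837)
Pow(Mul(I, Pow(Add(Function('W')(166), Function('K')(163, 36)), -1)), -1) = Pow(Mul(70837, Pow(Add(Mul(Pow(Add(111, 166), -1), Add(-2, 166)), 1), -1)), -1) = Pow(Mul(70837, Pow(Add(Mul(Pow(277, -1), 164), 1), -1)), -1) = Pow(Mul(70837, Pow(Add(Mul(Rational(1, 277), 164), 1), -1)), -1) = Pow(Mul(70837, Pow(Add(Rational(164, 277), 1), -1)), -1) = Pow(Mul(70837, Pow(Rational(441, 277), -1)), -1) = Pow(Mul(70837, Rational(277, 441)), -1) = Pow(Rational(19621849, 441), -1) = Rational(441, 19621849)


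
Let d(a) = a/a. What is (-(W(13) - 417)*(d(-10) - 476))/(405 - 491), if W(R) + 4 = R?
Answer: 96900/43 ≈ 2253.5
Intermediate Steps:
d(a) = 1
W(R) = -4 + R
(-(W(13) - 417)*(d(-10) - 476))/(405 - 491) = (-((-4 + 13) - 417)*(1 - 476))/(405 - 491) = -(9 - 417)*(-475)/(-86) = -(-408)*(-475)*(-1/86) = -1*193800*(-1/86) = -193800*(-1/86) = 96900/43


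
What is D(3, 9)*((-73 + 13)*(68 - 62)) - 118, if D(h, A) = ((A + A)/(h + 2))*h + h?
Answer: -5086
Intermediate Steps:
D(h, A) = h + 2*A*h/(2 + h) (D(h, A) = ((2*A)/(2 + h))*h + h = (2*A/(2 + h))*h + h = 2*A*h/(2 + h) + h = h + 2*A*h/(2 + h))
D(3, 9)*((-73 + 13)*(68 - 62)) - 118 = (3*(2 + 3 + 2*9)/(2 + 3))*((-73 + 13)*(68 - 62)) - 118 = (3*(2 + 3 + 18)/5)*(-60*6) - 118 = (3*(1/5)*23)*(-360) - 118 = (69/5)*(-360) - 118 = -4968 - 118 = -5086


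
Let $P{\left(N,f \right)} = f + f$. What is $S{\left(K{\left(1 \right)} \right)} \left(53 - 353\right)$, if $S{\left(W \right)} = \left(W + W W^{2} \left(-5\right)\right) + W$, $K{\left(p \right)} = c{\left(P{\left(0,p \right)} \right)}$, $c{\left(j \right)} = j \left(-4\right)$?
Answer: $-763200$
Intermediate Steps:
$P{\left(N,f \right)} = 2 f$
$c{\left(j \right)} = - 4 j$
$K{\left(p \right)} = - 8 p$ ($K{\left(p \right)} = - 4 \cdot 2 p = - 8 p$)
$S{\left(W \right)} = - 5 W^{3} + 2 W$ ($S{\left(W \right)} = \left(W + W^{3} \left(-5\right)\right) + W = \left(W - 5 W^{3}\right) + W = - 5 W^{3} + 2 W$)
$S{\left(K{\left(1 \right)} \right)} \left(53 - 353\right) = \left(-8\right) 1 \left(2 - 5 \left(\left(-8\right) 1\right)^{2}\right) \left(53 - 353\right) = - 8 \left(2 - 5 \left(-8\right)^{2}\right) \left(-300\right) = - 8 \left(2 - 320\right) \left(-300\right) = \left(-8\right) \left(-318\right) \left(-300\right) = 2544 \left(-300\right) = -763200$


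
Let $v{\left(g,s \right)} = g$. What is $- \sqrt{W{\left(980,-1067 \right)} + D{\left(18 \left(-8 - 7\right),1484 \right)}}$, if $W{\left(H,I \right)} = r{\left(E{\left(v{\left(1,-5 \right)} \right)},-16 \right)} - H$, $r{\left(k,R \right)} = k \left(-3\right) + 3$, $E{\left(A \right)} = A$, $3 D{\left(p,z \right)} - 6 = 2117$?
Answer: $- \frac{i \sqrt{2451}}{3} \approx - 16.503 i$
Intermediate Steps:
$D{\left(p,z \right)} = \frac{2123}{3}$ ($D{\left(p,z \right)} = 2 + \frac{1}{3} \cdot 2117 = 2 + \frac{2117}{3} = \frac{2123}{3}$)
$r{\left(k,R \right)} = 3 - 3 k$ ($r{\left(k,R \right)} = - 3 k + 3 = 3 - 3 k$)
$W{\left(H,I \right)} = - H$ ($W{\left(H,I \right)} = \left(3 - 3\right) - H = 0 - H = - H$)
$- \sqrt{W{\left(980,-1067 \right)} + D{\left(18 \left(-8 - 7\right),1484 \right)}} = - \sqrt{\left(-1\right) 980 + \frac{2123}{3}} = - \sqrt{-980 + \frac{2123}{3}} = - \sqrt{- \frac{817}{3}} = - \frac{i \sqrt{2451}}{3}$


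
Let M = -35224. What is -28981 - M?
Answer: 6243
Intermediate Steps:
-28981 - M = -28981 - 1*(-35224) = -28981 + 35224 = 6243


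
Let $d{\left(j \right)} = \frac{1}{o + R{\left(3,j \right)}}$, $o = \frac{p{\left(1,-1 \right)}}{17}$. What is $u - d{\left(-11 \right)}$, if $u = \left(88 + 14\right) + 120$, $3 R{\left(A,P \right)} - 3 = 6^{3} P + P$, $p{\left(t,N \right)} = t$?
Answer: $\frac{8996601}{40525} \approx 222.0$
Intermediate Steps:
$o = \frac{1}{17}$ ($o = 1 \cdot \frac{1}{17} = \frac{1}{17} \approx 0.058824$)
$R{\left(A,P \right)} = 1 + \frac{217 P}{3}$ ($R{\left(A,P \right)} = 1 + \frac{6^{3} P + P}{3} = 1 + \frac{216 P + P}{3} = 1 + \frac{217 P}{3}$)
$d{\left(j \right)} = \frac{1}{\frac{18}{17} + \frac{217 j}{3}}$ ($d{\left(j \right)} = \frac{1}{\frac{1}{17} + \left(1 + \frac{217 j}{3}\right)} = \frac{1}{\frac{18}{17} + \frac{217 j}{3}}$)
$u = 222$ ($u = 102 + 120 = 222$)
$u - d{\left(-11 \right)} = 222 - \frac{51}{54 + 3689 \left(-11\right)} = 222 - \frac{51}{54 - 40579} = 222 - \frac{51}{-40525} = 222 - 51 \left(- \frac{1}{40525}\right) = 222 - - \frac{51}{40525} = 222 + \frac{51}{40525} = \frac{8996601}{40525}$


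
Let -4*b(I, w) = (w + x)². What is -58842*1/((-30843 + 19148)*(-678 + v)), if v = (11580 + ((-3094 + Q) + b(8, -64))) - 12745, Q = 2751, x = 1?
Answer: -235368/148678535 ≈ -0.0015831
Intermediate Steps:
b(I, w) = -(1 + w)²/4 (b(I, w) = -(w + 1)²/4 = -(1 + w)²/4)
v = -10001/4 (v = (11580 + ((-3094 + 2751) - (1 - 64)²/4)) - 12745 = (11580 + (-343 - ¼*(-63)²)) - 12745 = (11580 + (-343 - ¼*3969)) - 12745 = (11580 + (-343 - 3969/4)) - 12745 = (11580 - 5341/4) - 12745 = 40979/4 - 12745 = -10001/4 ≈ -2500.3)
-58842*1/((-30843 + 19148)*(-678 + v)) = -58842*1/((-30843 + 19148)*(-678 - 10001/4)) = -58842/((-11695*(-12713/4))) = -58842/148678535/4 = -58842*4/148678535 = -235368/148678535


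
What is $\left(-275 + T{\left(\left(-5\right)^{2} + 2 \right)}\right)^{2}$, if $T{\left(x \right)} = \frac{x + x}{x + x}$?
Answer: $75076$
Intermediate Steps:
$T{\left(x \right)} = 1$ ($T{\left(x \right)} = \frac{2 x}{2 x} = 2 x \frac{1}{2 x} = 1$)
$\left(-275 + T{\left(\left(-5\right)^{2} + 2 \right)}\right)^{2} = \left(-275 + 1\right)^{2} = \left(-274\right)^{2} = 75076$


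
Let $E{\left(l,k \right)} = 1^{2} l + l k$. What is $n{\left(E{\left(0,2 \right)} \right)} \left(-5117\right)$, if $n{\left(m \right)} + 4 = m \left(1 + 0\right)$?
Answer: $20468$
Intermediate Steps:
$E{\left(l,k \right)} = l + k l$ ($E{\left(l,k \right)} = 1 l + k l = l + k l$)
$n{\left(m \right)} = -4 + m$ ($n{\left(m \right)} = -4 + m \left(1 + 0\right) = -4 + m 1 = -4 + m$)
$n{\left(E{\left(0,2 \right)} \right)} \left(-5117\right) = \left(-4 + 0 \left(1 + 2\right)\right) \left(-5117\right) = \left(-4 + 0 \cdot 3\right) \left(-5117\right) = \left(-4 + 0\right) \left(-5117\right) = \left(-4\right) \left(-5117\right) = 20468$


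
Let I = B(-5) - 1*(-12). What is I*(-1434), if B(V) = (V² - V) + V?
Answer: -53058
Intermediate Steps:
B(V) = V²
I = 37 (I = (-5)² - 1*(-12) = 25 + 12 = 37)
I*(-1434) = 37*(-1434) = -53058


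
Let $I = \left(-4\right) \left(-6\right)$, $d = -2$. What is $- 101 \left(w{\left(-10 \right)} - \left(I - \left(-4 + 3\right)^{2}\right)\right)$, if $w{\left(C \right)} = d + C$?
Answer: $3535$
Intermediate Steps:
$w{\left(C \right)} = -2 + C$
$I = 24$
$- 101 \left(w{\left(-10 \right)} - \left(I - \left(-4 + 3\right)^{2}\right)\right) = - 101 \left(\left(-2 - 10\right) + \left(\left(-4 + 3\right)^{2} - 24\right)\right) = - 101 \left(-12 - \left(24 - \left(-1\right)^{2}\right)\right) = - 101 \left(-12 + \left(1 - 24\right)\right) = - 101 \left(-12 - 23\right) = \left(-101\right) \left(-35\right) = 3535$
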